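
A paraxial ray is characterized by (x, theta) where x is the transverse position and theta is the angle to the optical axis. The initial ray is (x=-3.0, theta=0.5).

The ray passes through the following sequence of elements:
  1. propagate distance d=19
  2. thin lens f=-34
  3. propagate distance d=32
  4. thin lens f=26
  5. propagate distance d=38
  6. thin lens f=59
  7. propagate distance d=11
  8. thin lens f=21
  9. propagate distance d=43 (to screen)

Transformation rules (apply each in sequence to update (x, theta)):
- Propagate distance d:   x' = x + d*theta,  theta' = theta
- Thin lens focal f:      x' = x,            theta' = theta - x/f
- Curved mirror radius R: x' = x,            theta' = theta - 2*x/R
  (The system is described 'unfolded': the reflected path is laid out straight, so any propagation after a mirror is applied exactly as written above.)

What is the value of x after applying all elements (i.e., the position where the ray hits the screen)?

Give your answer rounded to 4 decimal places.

Answer: -33.5335

Derivation:
Initial: x=-3.0000 theta=0.5000
After 1 (propagate distance d=19): x=6.5000 theta=0.5000
After 2 (thin lens f=-34): x=6.5000 theta=47/68 (≈0.6912)
After 3 (propagate distance d=32): x=973/34 (≈28.6176) theta=47/68 (≈0.6912)
After 4 (thin lens f=26): x=973/34 (≈28.6176) theta=-181/442 (≈-0.4095)
After 5 (propagate distance d=38): x=5771/442 (≈13.0566) theta=-181/442 (≈-0.4095)
After 6 (thin lens f=59): x=5771/442 (≈13.0566) theta=-8225/13039 (≈-0.6308)
After 7 (propagate distance d=11): x=159539/26078 (≈6.1178) theta=-8225/13039 (≈-0.6308)
After 8 (thin lens f=21): x=159539/26078 (≈6.1178) theta=-504989/547638 (≈-0.9221)
After 9 (propagate distance d=43 (to screen)): x=-9182104/273819 (≈-33.5335) theta=-504989/547638 (≈-0.9221)
Rounded to 4 decimal places: x = -33.5335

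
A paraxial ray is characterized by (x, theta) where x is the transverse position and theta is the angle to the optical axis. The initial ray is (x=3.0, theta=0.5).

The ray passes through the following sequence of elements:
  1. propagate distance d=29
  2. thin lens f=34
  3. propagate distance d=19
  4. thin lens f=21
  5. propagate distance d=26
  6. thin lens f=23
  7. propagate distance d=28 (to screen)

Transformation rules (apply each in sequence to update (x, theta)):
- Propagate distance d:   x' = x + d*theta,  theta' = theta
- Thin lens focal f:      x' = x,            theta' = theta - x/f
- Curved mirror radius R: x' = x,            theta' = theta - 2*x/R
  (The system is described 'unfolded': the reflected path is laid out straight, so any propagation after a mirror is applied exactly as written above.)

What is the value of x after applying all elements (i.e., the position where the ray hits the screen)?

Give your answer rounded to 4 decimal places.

Answer: -22.3981

Derivation:
Initial: x=3.0000 theta=0.5000
After 1 (propagate distance d=29): x=17.5000 theta=0.5000
After 2 (thin lens f=34): x=17.5000 theta=-1/68 (≈-0.0147)
After 3 (propagate distance d=19): x=1171/68 (≈17.2206) theta=-1/68 (≈-0.0147)
After 4 (thin lens f=21): x=1171/68 (≈17.2206) theta=-298/357 (≈-0.8347)
After 5 (propagate distance d=26): x=-6401/1428 (≈-4.4825) theta=-298/357 (≈-0.8347)
After 6 (thin lens f=23): x=-6401/1428 (≈-4.4825) theta=-7005/10948 (≈-0.6398)
After 7 (propagate distance d=28 (to screen)): x=-735643/32844 (≈-22.3981) theta=-7005/10948 (≈-0.6398)
Rounded to 4 decimal places: x = -22.3981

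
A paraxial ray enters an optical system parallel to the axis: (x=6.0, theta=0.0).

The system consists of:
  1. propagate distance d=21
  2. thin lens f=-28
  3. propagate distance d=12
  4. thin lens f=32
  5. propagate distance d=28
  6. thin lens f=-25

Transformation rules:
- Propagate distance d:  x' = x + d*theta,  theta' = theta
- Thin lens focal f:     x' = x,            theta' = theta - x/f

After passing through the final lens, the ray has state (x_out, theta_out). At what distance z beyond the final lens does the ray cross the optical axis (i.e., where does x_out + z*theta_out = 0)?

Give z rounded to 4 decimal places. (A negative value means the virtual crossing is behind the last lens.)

Initial: x=6.0000 theta=0.0000
After 1 (propagate distance d=21): x=6.0000 theta=0.0000
After 2 (thin lens f=-28): x=6.0000 theta=3/14 (≈0.2143)
After 3 (propagate distance d=12): x=60/7 (≈8.5714) theta=3/14 (≈0.2143)
After 4 (thin lens f=32): x=60/7 (≈8.5714) theta=-3/56 (≈-0.0536)
After 5 (propagate distance d=28): x=99/14 (≈7.0714) theta=-3/56 (≈-0.0536)
After 6 (thin lens f=-25): x=99/14 (≈7.0714) theta=321/1400 (≈0.2293)
z_focus = -x_out/theta_out = -(99/14)/(321/1400) = -3300/107 ≈ -30.8411
Rounded to 4 decimal places: z = -30.8411

Answer: -30.8411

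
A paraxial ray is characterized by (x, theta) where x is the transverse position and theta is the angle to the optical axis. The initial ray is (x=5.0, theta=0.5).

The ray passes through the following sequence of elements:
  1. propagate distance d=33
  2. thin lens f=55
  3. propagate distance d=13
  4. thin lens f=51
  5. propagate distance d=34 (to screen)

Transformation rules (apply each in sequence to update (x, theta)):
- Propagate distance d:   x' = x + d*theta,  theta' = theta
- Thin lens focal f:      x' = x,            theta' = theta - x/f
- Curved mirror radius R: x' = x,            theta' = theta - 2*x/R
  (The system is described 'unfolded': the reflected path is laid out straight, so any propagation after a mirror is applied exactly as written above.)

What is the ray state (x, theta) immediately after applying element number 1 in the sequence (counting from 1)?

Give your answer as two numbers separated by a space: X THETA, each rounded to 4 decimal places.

Initial: x=5.0000 theta=0.5000
After 1 (propagate distance d=33): x=21.5000 theta=0.5000
Rounded to 4 decimal places: x = 21.5000, theta = 0.5000

Answer: 21.5000 0.5000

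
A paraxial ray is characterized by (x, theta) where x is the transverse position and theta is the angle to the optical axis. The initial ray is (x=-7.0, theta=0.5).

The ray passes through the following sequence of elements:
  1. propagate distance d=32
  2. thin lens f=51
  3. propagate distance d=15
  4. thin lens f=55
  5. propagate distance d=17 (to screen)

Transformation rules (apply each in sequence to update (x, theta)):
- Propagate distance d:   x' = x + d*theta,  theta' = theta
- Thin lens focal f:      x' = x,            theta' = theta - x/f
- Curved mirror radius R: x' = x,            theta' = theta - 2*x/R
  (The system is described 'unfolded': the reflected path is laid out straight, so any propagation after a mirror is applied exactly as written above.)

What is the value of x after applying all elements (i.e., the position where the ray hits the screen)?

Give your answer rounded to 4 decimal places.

Answer: 15.0711

Derivation:
Initial: x=-7.0000 theta=0.5000
After 1 (propagate distance d=32): x=9.0000 theta=0.5000
After 2 (thin lens f=51): x=9.0000 theta=11/34 (≈0.3235)
After 3 (propagate distance d=15): x=471/34 (≈13.8529) theta=11/34 (≈0.3235)
After 4 (thin lens f=55): x=471/34 (≈13.8529) theta=67/935 (≈0.0717)
After 5 (propagate distance d=17 (to screen)): x=28183/1870 (≈15.0711) theta=67/935 (≈0.0717)
Rounded to 4 decimal places: x = 15.0711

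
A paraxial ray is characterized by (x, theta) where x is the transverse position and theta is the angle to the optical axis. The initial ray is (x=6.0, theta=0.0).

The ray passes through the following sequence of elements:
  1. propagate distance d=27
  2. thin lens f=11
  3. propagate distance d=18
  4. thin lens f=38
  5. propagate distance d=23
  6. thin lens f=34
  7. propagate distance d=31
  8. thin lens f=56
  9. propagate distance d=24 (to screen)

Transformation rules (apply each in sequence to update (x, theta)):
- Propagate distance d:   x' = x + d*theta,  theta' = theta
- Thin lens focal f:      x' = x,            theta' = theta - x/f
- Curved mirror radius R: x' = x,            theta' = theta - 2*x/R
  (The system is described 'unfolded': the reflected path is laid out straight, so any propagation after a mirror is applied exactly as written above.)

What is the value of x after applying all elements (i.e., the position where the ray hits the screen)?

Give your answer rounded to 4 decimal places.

Initial: x=6.0000 theta=0.0000
After 1 (propagate distance d=27): x=6.0000 theta=0.0000
After 2 (thin lens f=11): x=6.0000 theta=-6/11 (≈-0.5455)
After 3 (propagate distance d=18): x=-42/11 (≈-3.8182) theta=-6/11 (≈-0.5455)
After 4 (thin lens f=38): x=-42/11 (≈-3.8182) theta=-93/209 (≈-0.4450)
After 5 (propagate distance d=23): x=-267/19 (≈-14.0526) theta=-93/209 (≈-0.4450)
After 6 (thin lens f=34): x=-267/19 (≈-14.0526) theta=-225/7106 (≈-0.0317)
After 7 (propagate distance d=31): x=-106833/7106 (≈-15.0342) theta=-225/7106 (≈-0.0317)
After 8 (thin lens f=56): x=-106833/7106 (≈-15.0342) theta=94233/397936 (≈0.2368)
After 9 (propagate distance d=24 (to screen)): x=-232566/24871 (≈-9.3509) theta=94233/397936 (≈0.2368)
Rounded to 4 decimal places: x = -9.3509

Answer: -9.3509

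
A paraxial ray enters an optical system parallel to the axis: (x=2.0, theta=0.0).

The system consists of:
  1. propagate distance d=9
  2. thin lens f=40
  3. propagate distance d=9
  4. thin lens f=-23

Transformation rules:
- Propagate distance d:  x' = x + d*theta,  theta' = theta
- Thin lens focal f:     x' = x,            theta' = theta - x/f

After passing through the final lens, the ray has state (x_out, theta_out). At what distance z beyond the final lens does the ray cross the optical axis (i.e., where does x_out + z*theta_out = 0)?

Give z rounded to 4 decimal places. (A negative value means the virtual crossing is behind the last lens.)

Answer: -89.1250

Derivation:
Initial: x=2.0000 theta=0.0000
After 1 (propagate distance d=9): x=2.0000 theta=0.0000
After 2 (thin lens f=40): x=2.0000 theta=-0.0500
After 3 (propagate distance d=9): x=1.5500 theta=-0.0500
After 4 (thin lens f=-23): x=1.5500 theta=2/115 (≈0.0174)
z_focus = -x_out/theta_out = -(1.5500)/(2/115) = -89.1250
Rounded to 4 decimal places: z = -89.1250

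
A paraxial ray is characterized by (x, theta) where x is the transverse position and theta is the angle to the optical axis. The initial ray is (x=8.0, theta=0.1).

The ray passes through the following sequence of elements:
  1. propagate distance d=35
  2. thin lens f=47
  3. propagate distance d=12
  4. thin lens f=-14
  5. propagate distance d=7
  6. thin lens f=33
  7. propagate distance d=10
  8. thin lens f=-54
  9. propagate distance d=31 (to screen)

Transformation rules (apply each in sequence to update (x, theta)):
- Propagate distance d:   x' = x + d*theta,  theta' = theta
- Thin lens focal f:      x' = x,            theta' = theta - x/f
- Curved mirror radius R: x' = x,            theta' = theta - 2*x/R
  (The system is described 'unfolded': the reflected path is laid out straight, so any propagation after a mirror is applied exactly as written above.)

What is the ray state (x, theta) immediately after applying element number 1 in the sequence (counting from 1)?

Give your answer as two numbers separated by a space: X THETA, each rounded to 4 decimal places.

Answer: 11.5000 0.1000

Derivation:
Initial: x=8.0000 theta=0.1000
After 1 (propagate distance d=35): x=11.5000 theta=0.1000
Rounded to 4 decimal places: x = 11.5000, theta = 0.1000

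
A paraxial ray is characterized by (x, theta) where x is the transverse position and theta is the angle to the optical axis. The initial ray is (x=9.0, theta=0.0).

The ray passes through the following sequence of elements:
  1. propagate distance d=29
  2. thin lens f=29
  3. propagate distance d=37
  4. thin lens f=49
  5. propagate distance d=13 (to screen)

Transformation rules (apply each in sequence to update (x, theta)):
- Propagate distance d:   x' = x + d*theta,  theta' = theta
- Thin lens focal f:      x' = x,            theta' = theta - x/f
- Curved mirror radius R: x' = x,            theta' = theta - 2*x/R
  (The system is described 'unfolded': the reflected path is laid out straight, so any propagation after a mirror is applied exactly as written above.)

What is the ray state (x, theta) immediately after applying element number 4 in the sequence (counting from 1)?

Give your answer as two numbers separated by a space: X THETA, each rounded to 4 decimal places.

Initial: x=9.0000 theta=0.0000
After 1 (propagate distance d=29): x=9.0000 theta=0.0000
After 2 (thin lens f=29): x=9.0000 theta=-9/29 (≈-0.3103)
After 3 (propagate distance d=37): x=-72/29 (≈-2.4828) theta=-9/29 (≈-0.3103)
After 4 (thin lens f=49): x=-72/29 (≈-2.4828) theta=-369/1421 (≈-0.2597)
Rounded to 4 decimal places: x = -2.4828, theta = -0.2597

Answer: -2.4828 -0.2597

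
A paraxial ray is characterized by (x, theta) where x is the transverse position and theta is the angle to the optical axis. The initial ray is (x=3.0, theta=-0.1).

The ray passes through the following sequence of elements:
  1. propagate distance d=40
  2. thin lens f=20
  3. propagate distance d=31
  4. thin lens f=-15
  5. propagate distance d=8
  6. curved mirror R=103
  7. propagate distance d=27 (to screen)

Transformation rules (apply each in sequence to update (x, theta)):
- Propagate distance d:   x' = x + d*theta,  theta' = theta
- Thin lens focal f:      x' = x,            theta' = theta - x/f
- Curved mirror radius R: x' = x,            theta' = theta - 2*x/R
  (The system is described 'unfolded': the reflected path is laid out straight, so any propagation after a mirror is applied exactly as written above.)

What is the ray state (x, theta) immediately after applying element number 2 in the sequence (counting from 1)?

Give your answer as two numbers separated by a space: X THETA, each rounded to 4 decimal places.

Initial: x=3.0000 theta=-0.1000
After 1 (propagate distance d=40): x=-1.0000 theta=-0.1000
After 2 (thin lens f=20): x=-1.0000 theta=-0.0500
Rounded to 4 decimal places: x = -1.0000, theta = -0.0500

Answer: -1.0000 -0.0500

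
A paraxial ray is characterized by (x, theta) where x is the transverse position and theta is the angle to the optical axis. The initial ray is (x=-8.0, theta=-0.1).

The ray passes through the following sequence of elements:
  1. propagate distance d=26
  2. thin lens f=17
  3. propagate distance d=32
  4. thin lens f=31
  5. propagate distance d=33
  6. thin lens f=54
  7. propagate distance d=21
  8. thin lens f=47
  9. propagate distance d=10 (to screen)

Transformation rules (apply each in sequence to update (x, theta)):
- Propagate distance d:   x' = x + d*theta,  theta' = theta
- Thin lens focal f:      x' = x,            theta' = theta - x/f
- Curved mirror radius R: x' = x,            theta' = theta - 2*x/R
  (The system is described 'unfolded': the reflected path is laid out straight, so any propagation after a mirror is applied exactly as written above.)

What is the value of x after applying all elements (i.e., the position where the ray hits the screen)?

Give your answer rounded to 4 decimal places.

Answer: 13.6188

Derivation:
Initial: x=-8.0000 theta=-0.1000
After 1 (propagate distance d=26): x=-10.6000 theta=-0.1000
After 2 (thin lens f=17): x=-10.6000 theta=89/170 (≈0.5235)
After 3 (propagate distance d=32): x=523/85 (≈6.1529) theta=89/170 (≈0.5235)
After 4 (thin lens f=31): x=523/85 (≈6.1529) theta=1713/5270 (≈0.3250)
After 5 (propagate distance d=33): x=17791/1054 (≈16.8795) theta=1713/5270 (≈0.3250)
After 6 (thin lens f=54): x=17791/1054 (≈16.8795) theta=3547/284580 (≈0.0125)
After 7 (propagate distance d=21): x=1626019/94860 (≈17.1413) theta=3547/284580 (≈0.0125)
After 8 (thin lens f=47): x=1626019/94860 (≈17.1413) theta=-1177837/3343815 (≈-0.3522)
After 9 (propagate distance d=10 (to screen)): x=182155199/13375260 (≈13.6188) theta=-1177837/3343815 (≈-0.3522)
Rounded to 4 decimal places: x = 13.6188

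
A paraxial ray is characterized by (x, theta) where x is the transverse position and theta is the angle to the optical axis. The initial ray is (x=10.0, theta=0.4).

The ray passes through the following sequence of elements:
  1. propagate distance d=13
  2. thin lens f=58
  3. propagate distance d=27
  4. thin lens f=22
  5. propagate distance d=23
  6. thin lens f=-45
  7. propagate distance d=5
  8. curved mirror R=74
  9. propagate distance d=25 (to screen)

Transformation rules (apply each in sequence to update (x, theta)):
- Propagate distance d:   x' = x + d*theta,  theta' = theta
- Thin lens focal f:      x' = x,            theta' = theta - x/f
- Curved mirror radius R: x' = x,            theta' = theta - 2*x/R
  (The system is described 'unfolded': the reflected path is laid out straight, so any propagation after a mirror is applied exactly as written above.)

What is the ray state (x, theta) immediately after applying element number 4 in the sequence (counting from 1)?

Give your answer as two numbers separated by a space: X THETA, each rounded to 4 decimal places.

Answer: 18.9241 -0.7223

Derivation:
Initial: x=10.0000 theta=0.4000
After 1 (propagate distance d=13): x=15.2000 theta=0.4000
After 2 (thin lens f=58): x=15.2000 theta=4/29 (≈0.1379)
After 3 (propagate distance d=27): x=2744/145 (≈18.9241) theta=4/29 (≈0.1379)
After 4 (thin lens f=22): x=2744/145 (≈18.9241) theta=-1152/1595 (≈-0.7223)
Rounded to 4 decimal places: x = 18.9241, theta = -0.7223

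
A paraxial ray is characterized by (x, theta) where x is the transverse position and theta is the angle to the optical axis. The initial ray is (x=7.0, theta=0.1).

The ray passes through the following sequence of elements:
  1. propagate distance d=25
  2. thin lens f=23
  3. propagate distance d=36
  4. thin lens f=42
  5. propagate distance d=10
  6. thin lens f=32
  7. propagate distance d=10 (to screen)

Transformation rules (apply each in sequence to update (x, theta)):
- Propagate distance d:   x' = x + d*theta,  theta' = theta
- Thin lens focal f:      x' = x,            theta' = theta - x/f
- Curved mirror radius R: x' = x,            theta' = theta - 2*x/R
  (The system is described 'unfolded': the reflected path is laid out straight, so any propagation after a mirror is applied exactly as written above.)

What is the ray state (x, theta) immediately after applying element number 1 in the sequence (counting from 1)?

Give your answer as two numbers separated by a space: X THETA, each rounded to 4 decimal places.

Initial: x=7.0000 theta=0.1000
After 1 (propagate distance d=25): x=9.5000 theta=0.1000
Rounded to 4 decimal places: x = 9.5000, theta = 0.1000

Answer: 9.5000 0.1000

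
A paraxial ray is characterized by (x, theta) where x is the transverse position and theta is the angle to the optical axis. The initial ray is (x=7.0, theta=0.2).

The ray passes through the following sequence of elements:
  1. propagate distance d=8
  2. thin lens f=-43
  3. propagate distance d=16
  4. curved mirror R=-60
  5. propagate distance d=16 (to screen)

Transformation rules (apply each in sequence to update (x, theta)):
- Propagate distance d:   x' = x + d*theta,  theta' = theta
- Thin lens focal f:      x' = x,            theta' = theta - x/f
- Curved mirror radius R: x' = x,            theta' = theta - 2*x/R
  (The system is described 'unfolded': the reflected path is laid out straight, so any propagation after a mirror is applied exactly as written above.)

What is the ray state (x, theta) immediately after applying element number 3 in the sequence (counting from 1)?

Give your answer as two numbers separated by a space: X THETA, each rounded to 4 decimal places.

Answer: 15.0000 0.4000

Derivation:
Initial: x=7.0000 theta=0.2000
After 1 (propagate distance d=8): x=8.6000 theta=0.2000
After 2 (thin lens f=-43): x=8.6000 theta=0.4000
After 3 (propagate distance d=16): x=15.0000 theta=0.4000
Rounded to 4 decimal places: x = 15.0000, theta = 0.4000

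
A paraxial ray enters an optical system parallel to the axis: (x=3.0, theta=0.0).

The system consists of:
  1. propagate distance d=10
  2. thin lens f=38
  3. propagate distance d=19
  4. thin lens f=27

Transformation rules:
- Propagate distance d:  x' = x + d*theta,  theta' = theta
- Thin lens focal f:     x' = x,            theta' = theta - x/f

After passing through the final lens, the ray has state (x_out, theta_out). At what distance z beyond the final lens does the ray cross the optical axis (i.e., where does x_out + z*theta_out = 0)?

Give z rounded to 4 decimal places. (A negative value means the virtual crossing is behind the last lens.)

Answer: 11.1522

Derivation:
Initial: x=3.0000 theta=0.0000
After 1 (propagate distance d=10): x=3.0000 theta=0.0000
After 2 (thin lens f=38): x=3.0000 theta=-3/38 (≈-0.0789)
After 3 (propagate distance d=19): x=1.5000 theta=-3/38 (≈-0.0789)
After 4 (thin lens f=27): x=1.5000 theta=-23/171 (≈-0.1345)
z_focus = -x_out/theta_out = -(1.5000)/(-23/171) = 513/46 ≈ 11.1522
Rounded to 4 decimal places: z = 11.1522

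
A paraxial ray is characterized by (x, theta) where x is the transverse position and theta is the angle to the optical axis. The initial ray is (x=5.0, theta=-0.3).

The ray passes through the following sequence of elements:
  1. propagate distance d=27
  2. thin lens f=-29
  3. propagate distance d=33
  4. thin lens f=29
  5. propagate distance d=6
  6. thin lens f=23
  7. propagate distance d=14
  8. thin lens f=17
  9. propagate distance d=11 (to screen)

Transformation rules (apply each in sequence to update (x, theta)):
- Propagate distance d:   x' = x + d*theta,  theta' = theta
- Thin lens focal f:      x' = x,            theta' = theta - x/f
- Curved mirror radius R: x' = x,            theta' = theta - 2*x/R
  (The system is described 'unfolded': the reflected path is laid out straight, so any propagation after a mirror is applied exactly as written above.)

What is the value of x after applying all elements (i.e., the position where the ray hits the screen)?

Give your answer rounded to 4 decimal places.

Answer: 7.8879

Derivation:
Initial: x=5.0000 theta=-0.3000
After 1 (propagate distance d=27): x=-3.1000 theta=-0.3000
After 2 (thin lens f=-29): x=-3.1000 theta=-59/145 (≈-0.4069)
After 3 (propagate distance d=33): x=-4793/290 (≈-16.5276) theta=-59/145 (≈-0.4069)
After 4 (thin lens f=29): x=-4793/290 (≈-16.5276) theta=1371/8410 (≈0.1630)
After 5 (propagate distance d=6): x=-130771/8410 (≈-15.5495) theta=1371/8410 (≈0.1630)
After 6 (thin lens f=23): x=-130771/8410 (≈-15.5495) theta=81152/96715 (≈0.8391)
After 7 (propagate distance d=14): x=-735477/193430 (≈-3.8023) theta=81152/96715 (≈0.8391)
After 8 (thin lens f=17): x=-735477/193430 (≈-3.8023) theta=24101/22678 (≈1.0627)
After 9 (propagate distance d=11 (to screen)): x=12968993/1644155 (≈7.8879) theta=24101/22678 (≈1.0627)
Rounded to 4 decimal places: x = 7.8879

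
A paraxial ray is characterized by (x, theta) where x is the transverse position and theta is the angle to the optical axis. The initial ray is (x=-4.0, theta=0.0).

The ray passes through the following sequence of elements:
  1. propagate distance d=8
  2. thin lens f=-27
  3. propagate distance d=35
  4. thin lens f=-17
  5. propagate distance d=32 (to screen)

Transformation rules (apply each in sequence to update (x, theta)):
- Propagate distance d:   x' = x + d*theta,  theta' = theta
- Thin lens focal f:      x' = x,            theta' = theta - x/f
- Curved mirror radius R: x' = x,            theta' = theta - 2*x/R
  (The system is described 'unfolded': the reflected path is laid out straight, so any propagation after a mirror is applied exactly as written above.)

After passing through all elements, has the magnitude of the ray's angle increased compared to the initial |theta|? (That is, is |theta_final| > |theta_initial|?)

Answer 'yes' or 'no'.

Answer: yes

Derivation:
Initial: x=-4.0000 theta=0.0000
After 1 (propagate distance d=8): x=-4.0000 theta=0.0000
After 2 (thin lens f=-27): x=-4.0000 theta=-4/27 (≈-0.1481)
After 3 (propagate distance d=35): x=-248/27 (≈-9.1852) theta=-4/27 (≈-0.1481)
After 4 (thin lens f=-17): x=-248/27 (≈-9.1852) theta=-316/459 (≈-0.6885)
After 5 (propagate distance d=32 (to screen)): x=-1592/51 (≈-31.2157) theta=-316/459 (≈-0.6885)
|theta_initial|=0.0000 |theta_final|=316/459 (≈0.6885) -> increased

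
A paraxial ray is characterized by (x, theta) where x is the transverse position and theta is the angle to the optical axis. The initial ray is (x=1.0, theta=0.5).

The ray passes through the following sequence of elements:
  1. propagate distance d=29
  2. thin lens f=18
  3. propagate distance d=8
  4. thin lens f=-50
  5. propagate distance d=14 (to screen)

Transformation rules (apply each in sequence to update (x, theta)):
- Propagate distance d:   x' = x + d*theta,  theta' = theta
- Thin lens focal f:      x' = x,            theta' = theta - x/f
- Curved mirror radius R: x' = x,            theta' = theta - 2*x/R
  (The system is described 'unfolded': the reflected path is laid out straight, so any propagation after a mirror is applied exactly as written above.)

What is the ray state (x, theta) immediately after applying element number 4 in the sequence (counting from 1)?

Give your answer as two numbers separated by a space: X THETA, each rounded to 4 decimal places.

Answer: 12.6111 -0.1089

Derivation:
Initial: x=1.0000 theta=0.5000
After 1 (propagate distance d=29): x=15.5000 theta=0.5000
After 2 (thin lens f=18): x=15.5000 theta=-13/36 (≈-0.3611)
After 3 (propagate distance d=8): x=227/18 (≈12.6111) theta=-13/36 (≈-0.3611)
After 4 (thin lens f=-50): x=227/18 (≈12.6111) theta=-49/450 (≈-0.1089)
Rounded to 4 decimal places: x = 12.6111, theta = -0.1089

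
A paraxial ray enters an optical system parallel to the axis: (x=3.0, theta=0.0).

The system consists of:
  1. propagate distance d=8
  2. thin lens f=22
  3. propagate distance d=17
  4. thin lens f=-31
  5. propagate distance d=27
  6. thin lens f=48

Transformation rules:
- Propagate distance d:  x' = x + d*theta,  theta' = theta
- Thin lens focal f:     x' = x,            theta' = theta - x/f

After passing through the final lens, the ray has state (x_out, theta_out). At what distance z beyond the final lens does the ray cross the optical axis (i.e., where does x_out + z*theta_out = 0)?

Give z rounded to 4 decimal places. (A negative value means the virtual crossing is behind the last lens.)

Initial: x=3.0000 theta=0.0000
After 1 (propagate distance d=8): x=3.0000 theta=0.0000
After 2 (thin lens f=22): x=3.0000 theta=-3/22 (≈-0.1364)
After 3 (propagate distance d=17): x=15/22 (≈0.6818) theta=-3/22 (≈-0.1364)
After 4 (thin lens f=-31): x=15/22 (≈0.6818) theta=-39/341 (≈-0.1144)
After 5 (propagate distance d=27): x=-1641/682 (≈-2.4062) theta=-39/341 (≈-0.1144)
After 6 (thin lens f=48): x=-1641/682 (≈-2.4062) theta=-701/10912 (≈-0.0642)
z_focus = -x_out/theta_out = -(-1641/682)/(-701/10912) = -26256/701 ≈ -37.4551
Rounded to 4 decimal places: z = -37.4551

Answer: -37.4551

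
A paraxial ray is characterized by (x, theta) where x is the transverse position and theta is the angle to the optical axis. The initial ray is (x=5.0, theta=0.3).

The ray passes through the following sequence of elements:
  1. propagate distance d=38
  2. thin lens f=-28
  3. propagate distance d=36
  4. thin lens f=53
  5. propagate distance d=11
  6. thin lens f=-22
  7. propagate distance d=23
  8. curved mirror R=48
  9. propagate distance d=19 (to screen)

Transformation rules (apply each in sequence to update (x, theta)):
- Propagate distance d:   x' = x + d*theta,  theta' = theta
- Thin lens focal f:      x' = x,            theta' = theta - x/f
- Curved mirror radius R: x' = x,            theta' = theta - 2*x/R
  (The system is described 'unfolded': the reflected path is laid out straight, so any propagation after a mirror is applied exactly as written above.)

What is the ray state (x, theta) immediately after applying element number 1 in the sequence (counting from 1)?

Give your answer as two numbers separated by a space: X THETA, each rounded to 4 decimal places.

Initial: x=5.0000 theta=0.3000
After 1 (propagate distance d=38): x=16.4000 theta=0.3000
Rounded to 4 decimal places: x = 16.4000, theta = 0.3000

Answer: 16.4000 0.3000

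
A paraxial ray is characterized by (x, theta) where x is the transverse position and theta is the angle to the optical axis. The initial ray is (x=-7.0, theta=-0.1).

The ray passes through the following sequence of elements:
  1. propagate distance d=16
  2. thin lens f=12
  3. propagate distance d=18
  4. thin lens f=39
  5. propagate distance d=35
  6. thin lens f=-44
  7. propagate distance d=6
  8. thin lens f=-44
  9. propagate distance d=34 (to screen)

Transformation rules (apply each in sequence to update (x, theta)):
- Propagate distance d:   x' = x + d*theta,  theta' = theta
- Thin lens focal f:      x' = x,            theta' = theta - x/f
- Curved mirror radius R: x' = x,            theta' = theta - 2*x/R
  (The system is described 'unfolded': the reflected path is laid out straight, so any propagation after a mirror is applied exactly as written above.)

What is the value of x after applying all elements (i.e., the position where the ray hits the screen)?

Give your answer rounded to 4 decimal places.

Answer: 85.5360

Derivation:
Initial: x=-7.0000 theta=-0.1000
After 1 (propagate distance d=16): x=-8.6000 theta=-0.1000
After 2 (thin lens f=12): x=-8.6000 theta=37/60 (≈0.6167)
After 3 (propagate distance d=18): x=2.5000 theta=37/60 (≈0.6167)
After 4 (thin lens f=39): x=2.5000 theta=431/780 (≈0.5526)
After 5 (propagate distance d=35): x=3407/156 (≈21.8397) theta=431/780 (≈0.5526)
After 6 (thin lens f=-44): x=3407/156 (≈21.8397) theta=35999/34320 (≈1.0489)
After 7 (propagate distance d=6): x=482767/17160 (≈28.1333) theta=35999/34320 (≈1.0489)
After 8 (thin lens f=-44): x=482767/17160 (≈28.1333) theta=84983/50336 (≈1.6883)
After 9 (propagate distance d=34 (to screen)): x=32291539/377520 (≈85.5360) theta=84983/50336 (≈1.6883)
Rounded to 4 decimal places: x = 85.5360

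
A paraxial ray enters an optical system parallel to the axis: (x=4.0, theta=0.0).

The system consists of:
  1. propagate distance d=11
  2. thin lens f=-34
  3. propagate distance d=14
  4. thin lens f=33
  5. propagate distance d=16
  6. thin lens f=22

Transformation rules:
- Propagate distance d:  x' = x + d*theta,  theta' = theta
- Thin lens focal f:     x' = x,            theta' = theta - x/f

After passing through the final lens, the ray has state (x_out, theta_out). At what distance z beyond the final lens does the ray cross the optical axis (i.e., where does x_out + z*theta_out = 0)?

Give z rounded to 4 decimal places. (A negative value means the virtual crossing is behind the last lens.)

Answer: 17.6631

Derivation:
Initial: x=4.0000 theta=0.0000
After 1 (propagate distance d=11): x=4.0000 theta=0.0000
After 2 (thin lens f=-34): x=4.0000 theta=2/17 (≈0.1176)
After 3 (propagate distance d=14): x=96/17 (≈5.6471) theta=2/17 (≈0.1176)
After 4 (thin lens f=33): x=96/17 (≈5.6471) theta=-10/187 (≈-0.0535)
After 5 (propagate distance d=16): x=896/187 (≈4.7914) theta=-10/187 (≈-0.0535)
After 6 (thin lens f=22): x=896/187 (≈4.7914) theta=-558/2057 (≈-0.2713)
z_focus = -x_out/theta_out = -(896/187)/(-558/2057) = 4928/279 ≈ 17.6631
Rounded to 4 decimal places: z = 17.6631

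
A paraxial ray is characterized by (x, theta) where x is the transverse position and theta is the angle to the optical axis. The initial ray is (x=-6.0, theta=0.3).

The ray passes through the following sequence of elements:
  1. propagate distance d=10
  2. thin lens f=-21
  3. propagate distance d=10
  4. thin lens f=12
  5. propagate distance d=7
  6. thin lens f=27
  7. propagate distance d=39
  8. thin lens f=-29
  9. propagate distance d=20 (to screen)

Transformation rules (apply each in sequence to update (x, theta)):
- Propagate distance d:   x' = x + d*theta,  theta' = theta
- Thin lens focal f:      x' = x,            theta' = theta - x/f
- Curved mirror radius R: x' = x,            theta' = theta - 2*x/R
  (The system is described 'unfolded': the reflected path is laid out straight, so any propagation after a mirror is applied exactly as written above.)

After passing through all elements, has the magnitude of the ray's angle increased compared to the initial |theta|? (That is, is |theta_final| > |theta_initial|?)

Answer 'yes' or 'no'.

Initial: x=-6.0000 theta=0.3000
After 1 (propagate distance d=10): x=-3.0000 theta=0.3000
After 2 (thin lens f=-21): x=-3.0000 theta=11/70 (≈0.1571)
After 3 (propagate distance d=10): x=-10/7 (≈-1.4286) theta=11/70 (≈0.1571)
After 4 (thin lens f=12): x=-10/7 (≈-1.4286) theta=29/105 (≈0.2762)
After 5 (propagate distance d=7): x=53/105 (≈0.5048) theta=29/105 (≈0.2762)
After 6 (thin lens f=27): x=53/105 (≈0.5048) theta=146/567 (≈0.2575)
After 7 (propagate distance d=39): x=9967/945 (≈10.5471) theta=146/567 (≈0.2575)
After 8 (thin lens f=-29): x=9967/945 (≈10.5471) theta=51071/82215 (≈0.6212)
After 9 (propagate distance d=20 (to screen)): x=1888549/82215 (≈22.9709) theta=51071/82215 (≈0.6212)
|theta_initial|=0.3000 |theta_final|=51071/82215 (≈0.6212) -> increased

Answer: yes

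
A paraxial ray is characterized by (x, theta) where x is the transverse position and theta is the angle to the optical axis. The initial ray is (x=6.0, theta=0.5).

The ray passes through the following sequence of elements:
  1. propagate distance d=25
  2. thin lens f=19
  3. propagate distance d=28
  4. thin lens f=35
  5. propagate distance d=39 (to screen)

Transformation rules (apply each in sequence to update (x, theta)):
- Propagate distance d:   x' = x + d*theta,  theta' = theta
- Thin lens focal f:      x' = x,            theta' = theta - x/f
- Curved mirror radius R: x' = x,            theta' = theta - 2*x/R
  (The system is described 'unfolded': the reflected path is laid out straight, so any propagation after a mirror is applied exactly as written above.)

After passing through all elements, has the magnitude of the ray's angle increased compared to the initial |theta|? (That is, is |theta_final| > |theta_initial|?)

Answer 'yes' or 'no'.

Answer: yes

Derivation:
Initial: x=6.0000 theta=0.5000
After 1 (propagate distance d=25): x=18.5000 theta=0.5000
After 2 (thin lens f=19): x=18.5000 theta=-9/19 (≈-0.4737)
After 3 (propagate distance d=28): x=199/38 (≈5.2368) theta=-9/19 (≈-0.4737)
After 4 (thin lens f=35): x=199/38 (≈5.2368) theta=-829/1330 (≈-0.6233)
After 5 (propagate distance d=39 (to screen)): x=-12683/665 (≈-19.0722) theta=-829/1330 (≈-0.6233)
|theta_initial|=0.5000 |theta_final|=829/1330 (≈0.6233) -> increased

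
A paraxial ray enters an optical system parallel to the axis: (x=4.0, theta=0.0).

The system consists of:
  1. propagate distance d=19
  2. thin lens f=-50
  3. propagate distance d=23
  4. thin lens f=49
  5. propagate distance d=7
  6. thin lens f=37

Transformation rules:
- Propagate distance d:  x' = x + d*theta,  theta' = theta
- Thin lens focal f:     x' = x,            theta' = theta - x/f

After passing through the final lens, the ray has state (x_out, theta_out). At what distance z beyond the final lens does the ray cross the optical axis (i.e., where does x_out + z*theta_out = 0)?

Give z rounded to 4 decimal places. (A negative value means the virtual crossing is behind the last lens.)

Initial: x=4.0000 theta=0.0000
After 1 (propagate distance d=19): x=4.0000 theta=0.0000
After 2 (thin lens f=-50): x=4.0000 theta=0.0800
After 3 (propagate distance d=23): x=5.8400 theta=0.0800
After 4 (thin lens f=49): x=5.8400 theta=-48/1225 (≈-0.0392)
After 5 (propagate distance d=7): x=974/175 (≈5.5657) theta=-48/1225 (≈-0.0392)
After 6 (thin lens f=37): x=974/175 (≈5.5657) theta=-8594/45325 (≈-0.1896)
z_focus = -x_out/theta_out = -(974/175)/(-8594/45325) = 126133/4297 ≈ 29.3537
Rounded to 4 decimal places: z = 29.3537

Answer: 29.3537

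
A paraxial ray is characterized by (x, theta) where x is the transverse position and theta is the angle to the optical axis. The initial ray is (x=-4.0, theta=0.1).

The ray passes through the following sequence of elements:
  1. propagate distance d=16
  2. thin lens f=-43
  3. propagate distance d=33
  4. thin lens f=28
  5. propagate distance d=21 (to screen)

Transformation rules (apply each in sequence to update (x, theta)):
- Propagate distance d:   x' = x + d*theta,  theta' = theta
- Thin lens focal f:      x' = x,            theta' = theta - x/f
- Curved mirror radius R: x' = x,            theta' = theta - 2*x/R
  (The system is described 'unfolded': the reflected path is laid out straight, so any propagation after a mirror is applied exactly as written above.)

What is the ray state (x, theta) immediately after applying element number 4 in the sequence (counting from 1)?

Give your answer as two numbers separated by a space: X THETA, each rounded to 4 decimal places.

Answer: -0.9419 0.0778

Derivation:
Initial: x=-4.0000 theta=0.1000
After 1 (propagate distance d=16): x=-2.4000 theta=0.1000
After 2 (thin lens f=-43): x=-2.4000 theta=19/430 (≈0.0442)
After 3 (propagate distance d=33): x=-81/86 (≈-0.9419) theta=19/430 (≈0.0442)
After 4 (thin lens f=28): x=-81/86 (≈-0.9419) theta=937/12040 (≈0.0778)
Rounded to 4 decimal places: x = -0.9419, theta = 0.0778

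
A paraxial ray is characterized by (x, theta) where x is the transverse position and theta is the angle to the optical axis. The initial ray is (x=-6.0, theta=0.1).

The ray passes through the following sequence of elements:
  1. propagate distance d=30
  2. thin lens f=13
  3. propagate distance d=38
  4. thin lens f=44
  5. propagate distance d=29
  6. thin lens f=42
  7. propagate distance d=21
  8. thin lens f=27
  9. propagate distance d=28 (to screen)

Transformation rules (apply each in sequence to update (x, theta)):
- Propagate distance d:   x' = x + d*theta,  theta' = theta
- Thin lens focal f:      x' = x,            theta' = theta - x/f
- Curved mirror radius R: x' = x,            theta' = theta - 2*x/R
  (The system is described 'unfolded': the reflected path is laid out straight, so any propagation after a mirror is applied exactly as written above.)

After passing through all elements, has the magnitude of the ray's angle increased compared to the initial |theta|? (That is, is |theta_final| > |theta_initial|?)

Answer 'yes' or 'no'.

Answer: yes

Derivation:
Initial: x=-6.0000 theta=0.1000
After 1 (propagate distance d=30): x=-3.0000 theta=0.1000
After 2 (thin lens f=13): x=-3.0000 theta=43/130 (≈0.3308)
After 3 (propagate distance d=38): x=622/65 (≈9.5692) theta=43/130 (≈0.3308)
After 4 (thin lens f=44): x=622/65 (≈9.5692) theta=81/715 (≈0.1133)
After 5 (propagate distance d=29): x=707/55 (≈12.8545) theta=81/715 (≈0.1133)
After 6 (thin lens f=42): x=707/55 (≈12.8545) theta=-827/4290 (≈-0.1928)
After 7 (propagate distance d=21): x=12593/1430 (≈8.8063) theta=-827/4290 (≈-0.1928)
After 8 (thin lens f=27): x=12593/1430 (≈8.8063) theta=-10018/19305 (≈-0.5189)
After 9 (propagate distance d=28 (to screen)): x=-220997/38610 (≈-5.7238) theta=-10018/19305 (≈-0.5189)
|theta_initial|=0.1000 |theta_final|=10018/19305 (≈0.5189) -> increased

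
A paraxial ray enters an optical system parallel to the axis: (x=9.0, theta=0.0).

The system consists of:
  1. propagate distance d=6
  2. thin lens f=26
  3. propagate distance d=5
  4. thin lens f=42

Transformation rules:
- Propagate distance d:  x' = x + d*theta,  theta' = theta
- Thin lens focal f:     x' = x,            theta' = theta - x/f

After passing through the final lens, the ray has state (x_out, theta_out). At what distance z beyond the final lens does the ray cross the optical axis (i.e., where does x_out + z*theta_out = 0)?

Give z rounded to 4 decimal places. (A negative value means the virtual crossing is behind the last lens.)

Answer: 14.0000

Derivation:
Initial: x=9.0000 theta=0.0000
After 1 (propagate distance d=6): x=9.0000 theta=0.0000
After 2 (thin lens f=26): x=9.0000 theta=-9/26 (≈-0.3462)
After 3 (propagate distance d=5): x=189/26 (≈7.2692) theta=-9/26 (≈-0.3462)
After 4 (thin lens f=42): x=189/26 (≈7.2692) theta=-27/52 (≈-0.5192)
z_focus = -x_out/theta_out = -(189/26)/(-27/52) = 14.0000
Rounded to 4 decimal places: z = 14.0000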